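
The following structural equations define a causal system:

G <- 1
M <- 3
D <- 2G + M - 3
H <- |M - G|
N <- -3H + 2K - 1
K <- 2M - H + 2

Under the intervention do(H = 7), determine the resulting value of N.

Under do(H=7), the mechanism H <- |M - G| is discarded; H is fixed at 7.
K = 2M - H + 2  [with M=3, H=7]  = 1
N = -3H + 2K - 1  [with H=7, K=1]  = -20

-20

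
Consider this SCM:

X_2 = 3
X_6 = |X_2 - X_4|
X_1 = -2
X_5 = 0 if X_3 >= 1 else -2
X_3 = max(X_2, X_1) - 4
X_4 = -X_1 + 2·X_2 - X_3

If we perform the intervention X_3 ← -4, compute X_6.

The intervention breaks the incoming arrows to X_3: X_3 = max(X_2, X_1) - 4 no longer applies, and X_3 = -4.
X_4 = -X_1 + 2·X_2 - X_3  [with X_1=-2, X_2=3, X_3=-4]  = 12
X_6 = |X_2 - X_4|  [with X_2=3, X_4=12]  = 9

9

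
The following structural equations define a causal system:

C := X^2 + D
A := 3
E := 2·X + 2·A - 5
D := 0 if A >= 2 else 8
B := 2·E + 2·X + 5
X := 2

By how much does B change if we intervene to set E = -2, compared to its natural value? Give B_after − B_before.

The intervention breaks the incoming arrows to E: E := 2·X + 2·A - 5 no longer applies, and E = -2.
B = 2·E + 2·X + 5  [with E=-2, X=2]  = 5
Without intervention: E = 2·X + 2·A - 5  [with X=2, A=3]  = 5; B = 2·E + 2·X + 5  [with E=5, X=2]  = 19.
Change = 5 − 19 = -14.

-14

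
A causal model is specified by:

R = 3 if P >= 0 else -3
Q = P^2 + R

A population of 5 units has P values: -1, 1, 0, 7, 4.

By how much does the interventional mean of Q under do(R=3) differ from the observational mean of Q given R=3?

-3.1

do(R=3) breaks R's dependence on P. With R=3 fixed, Q across the units is 4, 4, 3, 52, 19, mean 16.4.
Conditioning on R=3 selects the 4 unit(s) with P ∈ {1, 0, 7, 4}. Their Q values: 4, 3, 52, 19. Mean = 19.5.
Difference = 16.4 − 19.5 = -3.1.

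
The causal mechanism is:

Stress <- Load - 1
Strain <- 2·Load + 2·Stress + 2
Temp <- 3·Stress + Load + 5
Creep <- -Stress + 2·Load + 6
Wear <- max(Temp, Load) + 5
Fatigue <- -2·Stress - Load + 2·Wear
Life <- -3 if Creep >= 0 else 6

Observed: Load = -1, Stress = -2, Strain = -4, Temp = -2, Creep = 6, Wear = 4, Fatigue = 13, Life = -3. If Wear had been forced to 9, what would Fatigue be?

Intervening sets Wear = 9 and removes its equation (Wear <- max(Temp, Load) + 5).
Stress = Load - 1  [with Load=-1]  = -2
Fatigue = -2·Stress - Load + 2·Wear  [with Stress=-2, Load=-1, Wear=9]  = 23

23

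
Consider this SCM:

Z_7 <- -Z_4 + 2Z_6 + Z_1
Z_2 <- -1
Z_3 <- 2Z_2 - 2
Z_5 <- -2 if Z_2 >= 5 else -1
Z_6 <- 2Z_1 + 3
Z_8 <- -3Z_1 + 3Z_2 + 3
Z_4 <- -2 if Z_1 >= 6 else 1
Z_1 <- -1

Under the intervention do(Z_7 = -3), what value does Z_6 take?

1

Intervening sets Z_7 = -3 and removes its equation (Z_7 <- -Z_4 + 2Z_6 + Z_1).
Since Z_6 is not a descendant of the intervened variable, it is unaffected.
Z_6 = 2Z_1 + 3  [with Z_1=-1]  = 1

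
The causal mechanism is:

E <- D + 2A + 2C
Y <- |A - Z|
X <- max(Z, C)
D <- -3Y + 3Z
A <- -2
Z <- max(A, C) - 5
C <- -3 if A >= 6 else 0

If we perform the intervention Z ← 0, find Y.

2

The intervention breaks the incoming arrows to Z: Z <- max(A, C) - 5 no longer applies, and Z = 0.
Y = |A - Z|  [with A=-2, Z=0]  = 2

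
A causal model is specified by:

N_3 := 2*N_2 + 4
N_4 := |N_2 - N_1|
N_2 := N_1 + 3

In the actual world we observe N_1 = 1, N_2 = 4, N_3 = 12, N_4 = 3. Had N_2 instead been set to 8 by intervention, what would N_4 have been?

7

Under do(N_2=8), the mechanism N_2 := N_1 + 3 is discarded; N_2 is fixed at 8.
N_4 = |N_2 - N_1|  [with N_2=8, N_1=1]  = 7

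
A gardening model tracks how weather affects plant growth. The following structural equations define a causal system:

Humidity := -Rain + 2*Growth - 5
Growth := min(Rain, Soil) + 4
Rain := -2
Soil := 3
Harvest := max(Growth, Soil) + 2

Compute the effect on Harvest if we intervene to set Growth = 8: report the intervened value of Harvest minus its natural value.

5

do(Growth=8) replaces the equation Growth := min(Rain, Soil) + 4 with the constant Growth = 8.
Harvest = max(Growth, Soil) + 2  [with Growth=8, Soil=3]  = 10
Without intervention: Growth = min(Rain, Soil) + 4  [with Rain=-2, Soil=3]  = 2; Harvest = max(Growth, Soil) + 2  [with Growth=2, Soil=3]  = 5.
Change = 10 − 5 = 5.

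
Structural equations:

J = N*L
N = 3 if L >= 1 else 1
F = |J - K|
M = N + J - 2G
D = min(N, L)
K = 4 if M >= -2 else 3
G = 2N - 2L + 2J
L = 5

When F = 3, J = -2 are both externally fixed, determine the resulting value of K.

4

Under do(F = 3, J = -2), each intervened variable's structural equation is replaced by its fixed value.
N = 3 if L >= 1 else 1  [with L=5]  = 3
G = 2N - 2L + 2J  [with N=3, L=5, J=-2]  = -8
M = N + J - 2G  [with N=3, J=-2, G=-8]  = 17
K = 4 if M >= -2 else 3  [with M=17]  = 4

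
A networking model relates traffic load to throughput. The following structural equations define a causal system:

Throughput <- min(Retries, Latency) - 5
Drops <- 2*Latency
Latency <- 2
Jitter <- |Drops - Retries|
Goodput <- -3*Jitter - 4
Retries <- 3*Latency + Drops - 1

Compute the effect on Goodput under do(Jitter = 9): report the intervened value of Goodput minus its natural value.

Under do(Jitter=9), the mechanism Jitter <- |Drops - Retries| is discarded; Jitter is fixed at 9.
Goodput = -3*Jitter - 4  [with Jitter=9]  = -31
Without intervention: Drops = 2*Latency  [with Latency=2]  = 4; Retries = 3*Latency + Drops - 1  [with Latency=2, Drops=4]  = 9; Jitter = |Drops - Retries|  [with Drops=4, Retries=9]  = 5; Goodput = -3*Jitter - 4  [with Jitter=5]  = -19.
Change = -31 − (-19) = -12.

-12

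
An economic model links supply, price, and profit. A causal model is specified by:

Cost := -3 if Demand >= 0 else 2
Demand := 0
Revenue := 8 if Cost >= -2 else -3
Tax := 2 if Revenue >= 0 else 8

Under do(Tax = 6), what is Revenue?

-3

Under do(Tax=6), the mechanism Tax := 2 if Revenue >= 0 else 8 is discarded; Tax is fixed at 6.
Since Revenue is not a descendant of the intervened variable, it is unaffected.
Cost = -3 if Demand >= 0 else 2  [with Demand=0]  = -3
Revenue = 8 if Cost >= -2 else -3  [with Cost=-3]  = -3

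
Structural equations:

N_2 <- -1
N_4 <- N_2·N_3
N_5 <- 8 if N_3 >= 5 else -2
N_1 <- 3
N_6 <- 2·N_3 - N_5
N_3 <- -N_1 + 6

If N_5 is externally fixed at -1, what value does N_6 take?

7

The intervention breaks the incoming arrows to N_5: N_5 <- 8 if N_3 >= 5 else -2 no longer applies, and N_5 = -1.
N_3 = -N_1 + 6  [with N_1=3]  = 3
N_6 = 2·N_3 - N_5  [with N_3=3, N_5=-1]  = 7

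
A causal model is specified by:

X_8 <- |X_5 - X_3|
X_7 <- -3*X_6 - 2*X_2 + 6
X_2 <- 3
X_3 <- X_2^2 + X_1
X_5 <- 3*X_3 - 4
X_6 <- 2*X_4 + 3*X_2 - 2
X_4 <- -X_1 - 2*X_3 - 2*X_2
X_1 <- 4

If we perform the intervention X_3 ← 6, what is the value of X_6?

The intervention breaks the incoming arrows to X_3: X_3 <- X_2^2 + X_1 no longer applies, and X_3 = 6.
X_4 = -X_1 - 2*X_3 - 2*X_2  [with X_1=4, X_3=6, X_2=3]  = -22
X_6 = 2*X_4 + 3*X_2 - 2  [with X_4=-22, X_2=3]  = -37

-37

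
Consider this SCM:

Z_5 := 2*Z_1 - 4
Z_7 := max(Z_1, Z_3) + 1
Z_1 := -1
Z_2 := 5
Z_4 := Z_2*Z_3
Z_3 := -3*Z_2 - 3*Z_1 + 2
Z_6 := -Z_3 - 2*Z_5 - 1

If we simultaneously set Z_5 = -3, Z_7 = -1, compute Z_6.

15

Under do(Z_5 = -3, Z_7 = -1), each intervened variable's structural equation is replaced by its fixed value.
Z_3 = -3*Z_2 - 3*Z_1 + 2  [with Z_2=5, Z_1=-1]  = -10
Z_6 = -Z_3 - 2*Z_5 - 1  [with Z_3=-10, Z_5=-3]  = 15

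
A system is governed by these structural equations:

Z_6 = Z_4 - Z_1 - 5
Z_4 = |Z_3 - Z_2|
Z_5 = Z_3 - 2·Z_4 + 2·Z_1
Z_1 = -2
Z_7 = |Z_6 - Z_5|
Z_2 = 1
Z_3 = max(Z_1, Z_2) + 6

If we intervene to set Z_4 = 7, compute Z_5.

-11

Intervening sets Z_4 = 7 and removes its equation (Z_4 = |Z_3 - Z_2|).
Z_3 = max(Z_1, Z_2) + 6  [with Z_1=-2, Z_2=1]  = 7
Z_5 = Z_3 - 2·Z_4 + 2·Z_1  [with Z_3=7, Z_4=7, Z_1=-2]  = -11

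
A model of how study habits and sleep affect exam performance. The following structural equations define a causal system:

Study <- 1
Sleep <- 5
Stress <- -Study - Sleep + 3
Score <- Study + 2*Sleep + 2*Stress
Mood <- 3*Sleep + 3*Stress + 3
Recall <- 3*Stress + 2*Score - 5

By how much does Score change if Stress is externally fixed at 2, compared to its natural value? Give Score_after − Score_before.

The intervention breaks the incoming arrows to Stress: Stress <- -Study - Sleep + 3 no longer applies, and Stress = 2.
Score = Study + 2*Sleep + 2*Stress  [with Study=1, Sleep=5, Stress=2]  = 15
Without intervention: Stress = -Study - Sleep + 3  [with Study=1, Sleep=5]  = -3; Score = Study + 2*Sleep + 2*Stress  [with Study=1, Sleep=5, Stress=-3]  = 5.
Change = 15 − 5 = 10.

10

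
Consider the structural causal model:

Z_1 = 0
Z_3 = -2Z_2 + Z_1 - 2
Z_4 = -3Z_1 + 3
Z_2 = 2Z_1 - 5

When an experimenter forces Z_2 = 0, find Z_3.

-2

The intervention breaks the incoming arrows to Z_2: Z_2 = 2Z_1 - 5 no longer applies, and Z_2 = 0.
Z_3 = -2Z_2 + Z_1 - 2  [with Z_2=0, Z_1=0]  = -2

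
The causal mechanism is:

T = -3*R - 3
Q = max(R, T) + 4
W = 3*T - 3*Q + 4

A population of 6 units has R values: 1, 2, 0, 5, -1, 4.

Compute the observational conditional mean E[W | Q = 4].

E[W|Q=4] averages over only the 2 units with Q=4 (R = 0, -1): W = -17, -8, mean -12.5.

-12.5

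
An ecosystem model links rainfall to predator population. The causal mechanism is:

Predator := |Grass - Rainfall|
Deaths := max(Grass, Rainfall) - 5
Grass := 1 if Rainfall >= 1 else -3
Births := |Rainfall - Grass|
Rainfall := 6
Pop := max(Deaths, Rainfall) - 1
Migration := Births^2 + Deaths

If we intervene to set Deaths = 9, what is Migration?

34

The intervention breaks the incoming arrows to Deaths: Deaths := max(Grass, Rainfall) - 5 no longer applies, and Deaths = 9.
Grass = 1 if Rainfall >= 1 else -3  [with Rainfall=6]  = 1
Births = |Rainfall - Grass|  [with Rainfall=6, Grass=1]  = 5
Migration = Births^2 + Deaths  [with Births=5, Deaths=9]  = 34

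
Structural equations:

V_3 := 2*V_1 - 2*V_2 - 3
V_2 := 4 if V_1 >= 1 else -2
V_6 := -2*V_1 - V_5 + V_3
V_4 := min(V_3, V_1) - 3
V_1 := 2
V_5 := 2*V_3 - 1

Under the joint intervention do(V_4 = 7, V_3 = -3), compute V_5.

The joint intervention fixes V_4 = 7, V_3 = -3, removing each variable's own equation.
V_5 = 2*V_3 - 1  [with V_3=-3]  = -7

-7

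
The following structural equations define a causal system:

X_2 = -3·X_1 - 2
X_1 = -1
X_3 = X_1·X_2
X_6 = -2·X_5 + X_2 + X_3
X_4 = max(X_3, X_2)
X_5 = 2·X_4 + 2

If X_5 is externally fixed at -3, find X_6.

The intervention breaks the incoming arrows to X_5: X_5 = 2·X_4 + 2 no longer applies, and X_5 = -3.
X_2 = -3·X_1 - 2  [with X_1=-1]  = 1
X_3 = X_1·X_2  [with X_1=-1, X_2=1]  = -1
X_6 = -2·X_5 + X_2 + X_3  [with X_5=-3, X_2=1, X_3=-1]  = 6

6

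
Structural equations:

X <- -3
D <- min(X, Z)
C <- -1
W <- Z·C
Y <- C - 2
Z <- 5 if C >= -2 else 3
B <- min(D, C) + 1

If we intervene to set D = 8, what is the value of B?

0

Under do(D=8), the mechanism D <- min(X, Z) is discarded; D is fixed at 8.
B = min(D, C) + 1  [with D=8, C=-1]  = 0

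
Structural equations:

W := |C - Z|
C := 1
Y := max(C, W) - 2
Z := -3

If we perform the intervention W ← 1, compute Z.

-3

Under do(W=1), the mechanism W := |C - Z| is discarded; W is fixed at 1.
Since Z is not a descendant of the intervened variable, it is unaffected.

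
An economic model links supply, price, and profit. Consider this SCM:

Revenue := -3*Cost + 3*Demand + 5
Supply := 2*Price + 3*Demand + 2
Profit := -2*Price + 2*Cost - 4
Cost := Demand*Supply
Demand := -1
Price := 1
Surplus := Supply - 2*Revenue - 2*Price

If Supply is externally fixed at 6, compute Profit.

The intervention breaks the incoming arrows to Supply: Supply := 2*Price + 3*Demand + 2 no longer applies, and Supply = 6.
Cost = Demand*Supply  [with Demand=-1, Supply=6]  = -6
Profit = -2*Price + 2*Cost - 4  [with Price=1, Cost=-6]  = -18

-18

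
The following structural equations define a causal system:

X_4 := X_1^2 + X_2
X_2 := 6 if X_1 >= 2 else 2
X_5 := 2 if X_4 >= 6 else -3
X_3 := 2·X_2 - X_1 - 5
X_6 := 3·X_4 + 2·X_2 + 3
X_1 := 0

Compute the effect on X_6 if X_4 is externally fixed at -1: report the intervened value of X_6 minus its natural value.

-9

Under do(X_4=-1), the mechanism X_4 := X_1^2 + X_2 is discarded; X_4 is fixed at -1.
X_2 = 6 if X_1 >= 2 else 2  [with X_1=0]  = 2
X_6 = 3·X_4 + 2·X_2 + 3  [with X_4=-1, X_2=2]  = 4
Without intervention: X_2 = 6 if X_1 >= 2 else 2  [with X_1=0]  = 2; X_4 = X_1^2 + X_2  [with X_1=0, X_2=2]  = 2; X_6 = 3·X_4 + 2·X_2 + 3  [with X_4=2, X_2=2]  = 13.
Change = 4 − 13 = -9.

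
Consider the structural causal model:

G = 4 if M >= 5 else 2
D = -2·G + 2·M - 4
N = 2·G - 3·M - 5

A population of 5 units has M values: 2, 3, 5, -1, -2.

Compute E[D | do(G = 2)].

do(G=2) breaks G's dependence on M. With G=2 fixed, D across the units is -4, -2, 2, -10, -12, mean -5.2.

-5.2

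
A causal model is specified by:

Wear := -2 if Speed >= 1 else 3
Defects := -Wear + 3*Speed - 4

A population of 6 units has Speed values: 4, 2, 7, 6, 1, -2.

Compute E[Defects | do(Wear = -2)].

7

The intervention sets Wear=-2 in all 6 units regardless of Speed. Recomputing Defects per unit gives 10, 4, 19, 16, 1, -8; average 7.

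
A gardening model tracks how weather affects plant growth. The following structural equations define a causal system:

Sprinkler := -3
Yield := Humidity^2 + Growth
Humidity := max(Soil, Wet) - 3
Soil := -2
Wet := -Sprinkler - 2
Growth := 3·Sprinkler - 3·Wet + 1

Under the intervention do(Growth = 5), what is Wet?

1

Under do(Growth=5), the mechanism Growth := 3·Sprinkler - 3·Wet + 1 is discarded; Growth is fixed at 5.
Since Wet is not a descendant of the intervened variable, it is unaffected.
Wet = -Sprinkler - 2  [with Sprinkler=-3]  = 1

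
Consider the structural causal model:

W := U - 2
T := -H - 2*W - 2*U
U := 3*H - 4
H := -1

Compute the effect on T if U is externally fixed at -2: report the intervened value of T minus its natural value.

Under do(U=-2), the mechanism U := 3*H - 4 is discarded; U is fixed at -2.
W = U - 2  [with U=-2]  = -4
T = -H - 2*W - 2*U  [with H=-1, W=-4, U=-2]  = 13
Without intervention: U = 3*H - 4  [with H=-1]  = -7; W = U - 2  [with U=-7]  = -9; T = -H - 2*W - 2*U  [with H=-1, W=-9, U=-7]  = 33.
Change = 13 − 33 = -20.

-20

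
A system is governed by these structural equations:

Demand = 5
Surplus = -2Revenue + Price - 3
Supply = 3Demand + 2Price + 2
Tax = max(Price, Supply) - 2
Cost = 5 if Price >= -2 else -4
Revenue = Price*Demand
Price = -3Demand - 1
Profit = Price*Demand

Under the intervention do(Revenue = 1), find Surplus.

do(Revenue=1) replaces the equation Revenue = Price*Demand with the constant Revenue = 1.
Price = -3Demand - 1  [with Demand=5]  = -16
Surplus = -2Revenue + Price - 3  [with Revenue=1, Price=-16]  = -21

-21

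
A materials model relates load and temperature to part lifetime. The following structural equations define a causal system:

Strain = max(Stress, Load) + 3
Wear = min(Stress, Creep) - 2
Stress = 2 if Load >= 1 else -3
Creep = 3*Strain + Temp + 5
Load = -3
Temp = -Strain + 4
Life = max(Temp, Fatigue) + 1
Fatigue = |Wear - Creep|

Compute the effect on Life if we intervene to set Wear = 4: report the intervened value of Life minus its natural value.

-9

Intervening sets Wear = 4 and removes its equation (Wear = min(Stress, Creep) - 2).
Stress = 2 if Load >= 1 else -3  [with Load=-3]  = -3
Strain = max(Stress, Load) + 3  [with Stress=-3, Load=-3]  = 0
Temp = -Strain + 4  [with Strain=0]  = 4
Creep = 3*Strain + Temp + 5  [with Strain=0, Temp=4]  = 9
Fatigue = |Wear - Creep|  [with Wear=4, Creep=9]  = 5
Life = max(Temp, Fatigue) + 1  [with Temp=4, Fatigue=5]  = 6
Without intervention: Stress = 2 if Load >= 1 else -3  [with Load=-3]  = -3; Strain = max(Stress, Load) + 3  [with Stress=-3, Load=-3]  = 0; Temp = -Strain + 4  [with Strain=0]  = 4; Creep = 3*Strain + Temp + 5  [with Strain=0, Temp=4]  = 9; Wear = min(Stress, Creep) - 2  [with Stress=-3, Creep=9]  = -5; Fatigue = |Wear - Creep|  [with Wear=-5, Creep=9]  = 14; Life = max(Temp, Fatigue) + 1  [with Temp=4, Fatigue=14]  = 15.
Change = 6 − 15 = -9.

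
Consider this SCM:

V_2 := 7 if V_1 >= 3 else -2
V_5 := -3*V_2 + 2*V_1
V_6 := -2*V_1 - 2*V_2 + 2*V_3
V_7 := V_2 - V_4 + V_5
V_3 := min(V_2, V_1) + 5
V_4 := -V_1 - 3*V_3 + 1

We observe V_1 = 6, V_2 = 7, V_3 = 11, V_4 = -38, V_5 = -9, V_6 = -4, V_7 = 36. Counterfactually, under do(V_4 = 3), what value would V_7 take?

-5

The intervention breaks the incoming arrows to V_4: V_4 := -V_1 - 3*V_3 + 1 no longer applies, and V_4 = 3.
V_2 = 7 if V_1 >= 3 else -2  [with V_1=6]  = 7
V_5 = -3*V_2 + 2*V_1  [with V_2=7, V_1=6]  = -9
V_7 = V_2 - V_4 + V_5  [with V_2=7, V_4=3, V_5=-9]  = -5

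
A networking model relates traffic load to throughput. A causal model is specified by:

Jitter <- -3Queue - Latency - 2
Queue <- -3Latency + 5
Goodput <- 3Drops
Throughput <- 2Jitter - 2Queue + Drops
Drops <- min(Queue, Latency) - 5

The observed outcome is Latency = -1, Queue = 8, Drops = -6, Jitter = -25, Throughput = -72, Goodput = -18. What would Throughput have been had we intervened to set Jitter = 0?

Intervening sets Jitter = 0 and removes its equation (Jitter <- -3Queue - Latency - 2).
Queue = -3Latency + 5  [with Latency=-1]  = 8
Drops = min(Queue, Latency) - 5  [with Queue=8, Latency=-1]  = -6
Throughput = 2Jitter - 2Queue + Drops  [with Jitter=0, Queue=8, Drops=-6]  = -22

-22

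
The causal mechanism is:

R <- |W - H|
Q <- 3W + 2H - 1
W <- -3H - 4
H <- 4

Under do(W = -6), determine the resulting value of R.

10

Under do(W=-6), the mechanism W <- -3H - 4 is discarded; W is fixed at -6.
R = |W - H|  [with W=-6, H=4]  = 10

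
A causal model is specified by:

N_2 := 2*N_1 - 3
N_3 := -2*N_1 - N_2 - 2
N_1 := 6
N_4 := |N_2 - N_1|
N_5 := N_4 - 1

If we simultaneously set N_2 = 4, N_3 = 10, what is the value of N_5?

1

Under do(N_2 = 4, N_3 = 10), each intervened variable's structural equation is replaced by its fixed value.
N_4 = |N_2 - N_1|  [with N_2=4, N_1=6]  = 2
N_5 = N_4 - 1  [with N_4=2]  = 1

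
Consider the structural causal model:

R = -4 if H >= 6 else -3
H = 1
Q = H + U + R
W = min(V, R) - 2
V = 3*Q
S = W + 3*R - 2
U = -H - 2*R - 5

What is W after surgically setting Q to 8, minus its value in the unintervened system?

3

Under do(Q=8), the mechanism Q = H + U + R is discarded; Q is fixed at 8.
R = -4 if H >= 6 else -3  [with H=1]  = -3
V = 3*Q  [with Q=8]  = 24
W = min(V, R) - 2  [with V=24, R=-3]  = -5
Without intervention: R = -4 if H >= 6 else -3  [with H=1]  = -3; U = -H - 2*R - 5  [with H=1, R=-3]  = 0; Q = H + U + R  [with H=1, U=0, R=-3]  = -2; V = 3*Q  [with Q=-2]  = -6; W = min(V, R) - 2  [with V=-6, R=-3]  = -8.
Change = -5 − (-8) = 3.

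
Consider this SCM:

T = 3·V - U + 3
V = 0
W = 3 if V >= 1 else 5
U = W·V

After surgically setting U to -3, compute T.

6

The intervention breaks the incoming arrows to U: U = W·V no longer applies, and U = -3.
T = 3·V - U + 3  [with V=0, U=-3]  = 6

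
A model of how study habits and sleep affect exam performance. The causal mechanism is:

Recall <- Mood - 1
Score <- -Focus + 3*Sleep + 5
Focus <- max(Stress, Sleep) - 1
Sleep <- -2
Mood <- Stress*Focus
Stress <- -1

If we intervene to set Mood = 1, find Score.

1

The intervention breaks the incoming arrows to Mood: Mood <- Stress*Focus no longer applies, and Mood = 1.
Since Score is not a descendant of the intervened variable, it is unaffected.
Focus = max(Stress, Sleep) - 1  [with Stress=-1, Sleep=-2]  = -2
Score = -Focus + 3*Sleep + 5  [with Focus=-2, Sleep=-2]  = 1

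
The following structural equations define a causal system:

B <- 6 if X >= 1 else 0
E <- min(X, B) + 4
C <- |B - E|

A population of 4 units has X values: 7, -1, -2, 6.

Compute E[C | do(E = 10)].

7

do(E=10) breaks E's dependence on X. With E=10 fixed, C across the units is 4, 10, 10, 4, mean 7.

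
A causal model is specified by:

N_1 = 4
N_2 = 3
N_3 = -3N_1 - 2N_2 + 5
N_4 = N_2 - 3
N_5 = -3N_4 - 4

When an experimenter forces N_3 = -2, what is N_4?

The intervention breaks the incoming arrows to N_3: N_3 = -3N_1 - 2N_2 + 5 no longer applies, and N_3 = -2.
N_4 is not downstream of the intervention, so its value is determined by the original equations.
N_4 = N_2 - 3  [with N_2=3]  = 0

0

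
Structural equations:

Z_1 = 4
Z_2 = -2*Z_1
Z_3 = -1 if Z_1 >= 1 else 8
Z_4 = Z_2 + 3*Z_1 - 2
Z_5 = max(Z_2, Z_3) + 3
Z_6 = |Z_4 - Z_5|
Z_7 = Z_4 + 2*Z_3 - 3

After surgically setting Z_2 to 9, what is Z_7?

14

Under do(Z_2=9), the mechanism Z_2 = -2*Z_1 is discarded; Z_2 is fixed at 9.
Z_3 = -1 if Z_1 >= 1 else 8  [with Z_1=4]  = -1
Z_4 = Z_2 + 3*Z_1 - 2  [with Z_2=9, Z_1=4]  = 19
Z_7 = Z_4 + 2*Z_3 - 3  [with Z_4=19, Z_3=-1]  = 14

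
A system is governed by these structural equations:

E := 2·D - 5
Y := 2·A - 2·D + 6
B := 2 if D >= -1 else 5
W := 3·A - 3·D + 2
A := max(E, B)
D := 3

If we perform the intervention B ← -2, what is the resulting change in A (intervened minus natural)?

-1

Under do(B=-2), the mechanism B := 2 if D >= -1 else 5 is discarded; B is fixed at -2.
E = 2·D - 5  [with D=3]  = 1
A = max(E, B)  [with E=1, B=-2]  = 1
Without intervention: B = 2 if D >= -1 else 5  [with D=3]  = 2; E = 2·D - 5  [with D=3]  = 1; A = max(E, B)  [with E=1, B=2]  = 2.
Change = 1 − 2 = -1.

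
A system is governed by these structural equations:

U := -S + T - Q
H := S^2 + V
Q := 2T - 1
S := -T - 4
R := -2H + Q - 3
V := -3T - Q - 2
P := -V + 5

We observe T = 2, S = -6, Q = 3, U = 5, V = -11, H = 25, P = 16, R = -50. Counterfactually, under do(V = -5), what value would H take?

The intervention breaks the incoming arrows to V: V := -3T - Q - 2 no longer applies, and V = -5.
S = -T - 4  [with T=2]  = -6
H = S^2 + V  [with S=-6, V=-5]  = 31

31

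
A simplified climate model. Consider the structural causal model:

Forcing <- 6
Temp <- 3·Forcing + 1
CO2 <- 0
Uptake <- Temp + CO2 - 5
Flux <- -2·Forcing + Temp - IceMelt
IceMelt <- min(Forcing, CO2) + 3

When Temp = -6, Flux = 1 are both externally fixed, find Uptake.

Setting Temp = -6, Flux = 1 by intervention discards those variables' equations.
Uptake = Temp + CO2 - 5  [with Temp=-6, CO2=0]  = -11

-11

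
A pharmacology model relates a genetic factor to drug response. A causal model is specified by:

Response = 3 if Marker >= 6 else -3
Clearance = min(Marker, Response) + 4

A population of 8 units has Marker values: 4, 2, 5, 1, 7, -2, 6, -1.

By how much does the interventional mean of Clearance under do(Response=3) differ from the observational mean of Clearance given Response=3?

-1.5

Every unit gets Response=3 under the intervention. Clearance values become 7, 6, 7, 5, 7, 2, 7, 3; E[Clearance|do(Response=3)] = 5.5.
Observing Response=3 restricts to units where Response's equation naturally yields 3: Marker ∈ {7, 6}. In that subpopulation Clearance = 7, 7, mean 7.
Difference = 5.5 − 7 = -1.5.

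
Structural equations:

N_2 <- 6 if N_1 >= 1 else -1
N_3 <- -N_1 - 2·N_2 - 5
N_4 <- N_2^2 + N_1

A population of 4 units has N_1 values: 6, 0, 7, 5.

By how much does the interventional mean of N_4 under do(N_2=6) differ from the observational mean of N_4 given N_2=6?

Every unit gets N_2=6 under the intervention. N_4 values become 42, 36, 43, 41; E[N_4|do(N_2=6)] = 40.5.
E[N_4|N_2=6] averages over only the 3 units with N_2=6 (N_1 = 6, 7, 5): N_4 = 42, 43, 41, mean 42.
Difference = 40.5 − 42 = -1.5.

-1.5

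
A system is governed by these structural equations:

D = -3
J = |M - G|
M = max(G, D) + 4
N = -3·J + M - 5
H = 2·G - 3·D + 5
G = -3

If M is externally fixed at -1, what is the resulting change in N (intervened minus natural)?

do(M=-1) replaces the equation M = max(G, D) + 4 with the constant M = -1.
J = |M - G|  [with M=-1, G=-3]  = 2
N = -3·J + M - 5  [with J=2, M=-1]  = -12
Without intervention: M = max(G, D) + 4  [with G=-3, D=-3]  = 1; J = |M - G|  [with M=1, G=-3]  = 4; N = -3·J + M - 5  [with J=4, M=1]  = -16.
Change = -12 − (-16) = 4.

4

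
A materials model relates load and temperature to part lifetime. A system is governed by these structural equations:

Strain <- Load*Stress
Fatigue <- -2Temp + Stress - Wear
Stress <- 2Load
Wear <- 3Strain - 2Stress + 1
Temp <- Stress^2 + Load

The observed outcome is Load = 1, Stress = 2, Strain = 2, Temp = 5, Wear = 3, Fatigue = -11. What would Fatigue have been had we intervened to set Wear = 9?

-17

The intervention breaks the incoming arrows to Wear: Wear <- 3Strain - 2Stress + 1 no longer applies, and Wear = 9.
Stress = 2Load  [with Load=1]  = 2
Temp = Stress^2 + Load  [with Stress=2, Load=1]  = 5
Fatigue = -2Temp + Stress - Wear  [with Temp=5, Stress=2, Wear=9]  = -17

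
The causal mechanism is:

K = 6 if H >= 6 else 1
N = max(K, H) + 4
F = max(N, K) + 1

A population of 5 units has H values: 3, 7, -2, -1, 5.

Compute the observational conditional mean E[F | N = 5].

6

Conditioning on N=5 selects the 2 unit(s) with H ∈ {-2, -1}. Their F values: 6, 6. Mean = 6.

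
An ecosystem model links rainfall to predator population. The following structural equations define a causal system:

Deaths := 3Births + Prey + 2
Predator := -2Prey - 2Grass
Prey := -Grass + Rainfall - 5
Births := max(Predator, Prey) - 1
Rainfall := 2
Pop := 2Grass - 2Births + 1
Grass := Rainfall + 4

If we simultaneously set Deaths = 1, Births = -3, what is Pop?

19

Setting Deaths = 1, Births = -3 by intervention discards those variables' equations.
Grass = Rainfall + 4  [with Rainfall=2]  = 6
Pop = 2Grass - 2Births + 1  [with Grass=6, Births=-3]  = 19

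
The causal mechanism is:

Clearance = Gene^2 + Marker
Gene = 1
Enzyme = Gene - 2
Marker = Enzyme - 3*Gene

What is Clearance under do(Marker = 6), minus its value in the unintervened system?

The intervention breaks the incoming arrows to Marker: Marker = Enzyme - 3*Gene no longer applies, and Marker = 6.
Clearance = Gene^2 + Marker  [with Gene=1, Marker=6]  = 7
Without intervention: Enzyme = Gene - 2  [with Gene=1]  = -1; Marker = Enzyme - 3*Gene  [with Enzyme=-1, Gene=1]  = -4; Clearance = Gene^2 + Marker  [with Gene=1, Marker=-4]  = -3.
Change = 7 − (-3) = 10.

10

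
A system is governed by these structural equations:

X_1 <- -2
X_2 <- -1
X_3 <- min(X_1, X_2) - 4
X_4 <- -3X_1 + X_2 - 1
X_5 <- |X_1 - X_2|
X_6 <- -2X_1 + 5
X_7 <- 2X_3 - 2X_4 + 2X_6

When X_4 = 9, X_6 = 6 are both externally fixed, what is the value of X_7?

-18

Setting X_4 = 9, X_6 = 6 by intervention discards those variables' equations.
X_3 = min(X_1, X_2) - 4  [with X_1=-2, X_2=-1]  = -6
X_7 = 2X_3 - 2X_4 + 2X_6  [with X_3=-6, X_4=9, X_6=6]  = -18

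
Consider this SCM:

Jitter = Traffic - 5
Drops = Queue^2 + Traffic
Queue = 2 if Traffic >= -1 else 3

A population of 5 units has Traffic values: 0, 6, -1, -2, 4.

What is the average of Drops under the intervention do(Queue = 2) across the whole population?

Under do(Queue=2), Queue's equation is replaced by Queue=2 for every unit. Per-unit Drops: 4, 10, 3, 2, 8. Mean = 5.4.

5.4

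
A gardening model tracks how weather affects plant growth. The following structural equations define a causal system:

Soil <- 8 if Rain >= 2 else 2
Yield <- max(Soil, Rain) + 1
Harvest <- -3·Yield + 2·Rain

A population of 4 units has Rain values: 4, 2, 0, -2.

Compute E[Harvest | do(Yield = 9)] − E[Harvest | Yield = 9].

-4

Under do(Yield=9), Yield's equation is replaced by Yield=9 for every unit. Per-unit Harvest: -19, -23, -27, -31. Mean = -25.
Conditioning on Yield=9 selects the 2 unit(s) with Rain ∈ {4, 2}. Their Harvest values: -19, -23. Mean = -21.
Difference = -25 − (-21) = -4.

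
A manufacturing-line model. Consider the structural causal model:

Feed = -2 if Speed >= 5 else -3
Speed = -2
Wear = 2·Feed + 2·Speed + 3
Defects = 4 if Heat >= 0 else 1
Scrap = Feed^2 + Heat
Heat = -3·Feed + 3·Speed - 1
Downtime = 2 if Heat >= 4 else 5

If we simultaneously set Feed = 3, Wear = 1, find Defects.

Setting Feed = 3, Wear = 1 by intervention discards those variables' equations.
Heat = -3·Feed + 3·Speed - 1  [with Feed=3, Speed=-2]  = -16
Defects = 4 if Heat >= 0 else 1  [with Heat=-16]  = 1

1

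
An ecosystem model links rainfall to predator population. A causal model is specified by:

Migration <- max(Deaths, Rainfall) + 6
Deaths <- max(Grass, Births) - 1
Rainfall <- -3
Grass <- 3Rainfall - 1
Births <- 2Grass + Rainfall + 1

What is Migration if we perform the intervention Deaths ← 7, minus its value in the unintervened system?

Intervening sets Deaths = 7 and removes its equation (Deaths <- max(Grass, Births) - 1).
Migration = max(Deaths, Rainfall) + 6  [with Deaths=7, Rainfall=-3]  = 13
Without intervention: Grass = 3Rainfall - 1  [with Rainfall=-3]  = -10; Births = 2Grass + Rainfall + 1  [with Grass=-10, Rainfall=-3]  = -22; Deaths = max(Grass, Births) - 1  [with Grass=-10, Births=-22]  = -11; Migration = max(Deaths, Rainfall) + 6  [with Deaths=-11, Rainfall=-3]  = 3.
Change = 13 − 3 = 10.

10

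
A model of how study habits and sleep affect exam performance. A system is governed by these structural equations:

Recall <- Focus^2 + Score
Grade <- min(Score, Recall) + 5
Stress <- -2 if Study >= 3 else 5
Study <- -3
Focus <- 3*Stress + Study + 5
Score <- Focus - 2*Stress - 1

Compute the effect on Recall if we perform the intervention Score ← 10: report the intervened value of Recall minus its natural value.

Intervening sets Score = 10 and removes its equation (Score <- Focus - 2*Stress - 1).
Stress = -2 if Study >= 3 else 5  [with Study=-3]  = 5
Focus = 3*Stress + Study + 5  [with Stress=5, Study=-3]  = 17
Recall = Focus^2 + Score  [with Focus=17, Score=10]  = 299
Without intervention: Stress = -2 if Study >= 3 else 5  [with Study=-3]  = 5; Focus = 3*Stress + Study + 5  [with Stress=5, Study=-3]  = 17; Score = Focus - 2*Stress - 1  [with Focus=17, Stress=5]  = 6; Recall = Focus^2 + Score  [with Focus=17, Score=6]  = 295.
Change = 299 − 295 = 4.

4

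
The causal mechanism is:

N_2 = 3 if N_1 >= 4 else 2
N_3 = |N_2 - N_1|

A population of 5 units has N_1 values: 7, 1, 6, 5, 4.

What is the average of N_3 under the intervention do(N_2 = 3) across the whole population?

2.4

do(N_2=3) breaks N_2's dependence on N_1. With N_2=3 fixed, N_3 across the units is 4, 2, 3, 2, 1, mean 2.4.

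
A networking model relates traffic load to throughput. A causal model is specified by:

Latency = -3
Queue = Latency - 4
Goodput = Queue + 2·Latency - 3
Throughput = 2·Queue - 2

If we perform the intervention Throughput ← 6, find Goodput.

-16

The intervention breaks the incoming arrows to Throughput: Throughput = 2·Queue - 2 no longer applies, and Throughput = 6.
Goodput is not downstream of the intervention, so its value is determined by the original equations.
Queue = Latency - 4  [with Latency=-3]  = -7
Goodput = Queue + 2·Latency - 3  [with Queue=-7, Latency=-3]  = -16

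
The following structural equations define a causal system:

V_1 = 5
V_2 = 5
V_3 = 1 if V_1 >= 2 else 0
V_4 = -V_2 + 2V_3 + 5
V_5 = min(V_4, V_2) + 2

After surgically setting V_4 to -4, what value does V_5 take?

-2

Intervening sets V_4 = -4 and removes its equation (V_4 = -V_2 + 2V_3 + 5).
V_5 = min(V_4, V_2) + 2  [with V_4=-4, V_2=5]  = -2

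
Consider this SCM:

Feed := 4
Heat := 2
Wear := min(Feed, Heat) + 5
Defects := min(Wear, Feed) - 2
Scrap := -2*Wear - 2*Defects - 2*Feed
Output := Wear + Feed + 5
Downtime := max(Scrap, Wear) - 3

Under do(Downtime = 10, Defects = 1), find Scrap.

-24

Under do(Downtime = 10, Defects = 1), each intervened variable's structural equation is replaced by its fixed value.
Wear = min(Feed, Heat) + 5  [with Feed=4, Heat=2]  = 7
Scrap = -2*Wear - 2*Defects - 2*Feed  [with Wear=7, Defects=1, Feed=4]  = -24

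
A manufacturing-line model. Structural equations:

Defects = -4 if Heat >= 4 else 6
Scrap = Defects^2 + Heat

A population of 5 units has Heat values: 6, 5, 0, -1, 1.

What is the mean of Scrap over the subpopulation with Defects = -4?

21.5

Observing Defects=-4 restricts to units where Defects's equation naturally yields -4: Heat ∈ {6, 5}. In that subpopulation Scrap = 22, 21, mean 21.5.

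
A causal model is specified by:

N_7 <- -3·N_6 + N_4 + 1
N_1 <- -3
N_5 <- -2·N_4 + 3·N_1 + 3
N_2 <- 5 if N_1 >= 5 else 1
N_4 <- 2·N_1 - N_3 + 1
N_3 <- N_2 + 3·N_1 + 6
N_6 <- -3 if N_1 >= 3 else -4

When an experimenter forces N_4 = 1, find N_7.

14

The intervention breaks the incoming arrows to N_4: N_4 <- 2·N_1 - N_3 + 1 no longer applies, and N_4 = 1.
N_6 = -3 if N_1 >= 3 else -4  [with N_1=-3]  = -4
N_7 = -3·N_6 + N_4 + 1  [with N_6=-4, N_4=1]  = 14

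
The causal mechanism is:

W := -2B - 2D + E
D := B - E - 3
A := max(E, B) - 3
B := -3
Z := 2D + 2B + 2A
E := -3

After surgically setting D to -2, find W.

7

The intervention breaks the incoming arrows to D: D := B - E - 3 no longer applies, and D = -2.
W = -2B - 2D + E  [with B=-3, D=-2, E=-3]  = 7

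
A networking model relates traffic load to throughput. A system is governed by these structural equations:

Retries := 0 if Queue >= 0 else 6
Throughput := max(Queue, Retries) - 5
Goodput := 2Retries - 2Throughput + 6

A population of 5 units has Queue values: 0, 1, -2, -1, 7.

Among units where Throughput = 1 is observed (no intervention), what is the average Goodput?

16

E[Goodput|Throughput=1] averages over only the 2 units with Throughput=1 (Queue = -2, -1): Goodput = 16, 16, mean 16.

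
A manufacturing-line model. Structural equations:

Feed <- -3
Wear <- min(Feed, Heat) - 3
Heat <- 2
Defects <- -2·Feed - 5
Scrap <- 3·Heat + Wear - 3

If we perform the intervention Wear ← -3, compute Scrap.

do(Wear=-3) replaces the equation Wear <- min(Feed, Heat) - 3 with the constant Wear = -3.
Scrap = 3·Heat + Wear - 3  [with Heat=2, Wear=-3]  = 0

0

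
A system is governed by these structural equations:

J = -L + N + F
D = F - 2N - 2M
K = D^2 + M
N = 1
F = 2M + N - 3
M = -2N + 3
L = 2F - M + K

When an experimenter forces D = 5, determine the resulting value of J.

-24

The intervention breaks the incoming arrows to D: D = F - 2N - 2M no longer applies, and D = 5.
M = -2N + 3  [with N=1]  = 1
F = 2M + N - 3  [with M=1, N=1]  = 0
K = D^2 + M  [with D=5, M=1]  = 26
L = 2F - M + K  [with F=0, M=1, K=26]  = 25
J = -L + N + F  [with L=25, N=1, F=0]  = -24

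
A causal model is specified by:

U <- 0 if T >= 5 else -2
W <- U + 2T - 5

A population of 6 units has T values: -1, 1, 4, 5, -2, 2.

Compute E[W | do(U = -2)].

The intervention sets U=-2 in all 6 units regardless of T. Recomputing W per unit gives -9, -5, 1, 3, -11, -3; average -4.

-4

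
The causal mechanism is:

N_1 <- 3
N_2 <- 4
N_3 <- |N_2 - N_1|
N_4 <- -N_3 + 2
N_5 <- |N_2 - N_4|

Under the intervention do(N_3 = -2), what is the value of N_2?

4

Under do(N_3=-2), the mechanism N_3 <- |N_2 - N_1| is discarded; N_3 is fixed at -2.
Since N_2 is not a descendant of the intervened variable, it is unaffected.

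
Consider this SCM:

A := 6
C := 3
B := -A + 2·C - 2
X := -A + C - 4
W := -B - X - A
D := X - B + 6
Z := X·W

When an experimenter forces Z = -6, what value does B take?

Intervening sets Z = -6 and removes its equation (Z := X·W).
B is not downstream of the intervention, so its value is determined by the original equations.
B = -A + 2·C - 2  [with A=6, C=3]  = -2

-2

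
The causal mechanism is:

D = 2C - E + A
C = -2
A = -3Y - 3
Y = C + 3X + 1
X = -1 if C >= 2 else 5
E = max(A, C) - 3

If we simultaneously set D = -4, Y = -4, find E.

Under do(D = -4, Y = -4), each intervened variable's structural equation is replaced by its fixed value.
A = -3Y - 3  [with Y=-4]  = 9
E = max(A, C) - 3  [with A=9, C=-2]  = 6

6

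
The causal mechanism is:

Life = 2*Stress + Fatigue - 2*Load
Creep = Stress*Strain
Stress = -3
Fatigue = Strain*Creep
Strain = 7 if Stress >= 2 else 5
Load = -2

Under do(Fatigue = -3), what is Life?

-5

The intervention breaks the incoming arrows to Fatigue: Fatigue = Strain*Creep no longer applies, and Fatigue = -3.
Life = 2*Stress + Fatigue - 2*Load  [with Stress=-3, Fatigue=-3, Load=-2]  = -5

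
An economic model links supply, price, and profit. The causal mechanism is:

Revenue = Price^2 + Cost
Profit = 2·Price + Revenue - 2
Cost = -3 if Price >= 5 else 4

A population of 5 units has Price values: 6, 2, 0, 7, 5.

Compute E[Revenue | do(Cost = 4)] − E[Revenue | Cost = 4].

20.8

The intervention sets Cost=4 in all 5 units regardless of Price. Recomputing Revenue per unit gives 40, 8, 4, 53, 29; average 26.8.
Observing Cost=4 restricts to units where Cost's equation naturally yields 4: Price ∈ {2, 0}. In that subpopulation Revenue = 8, 4, mean 6.
Difference = 26.8 − 6 = 20.8.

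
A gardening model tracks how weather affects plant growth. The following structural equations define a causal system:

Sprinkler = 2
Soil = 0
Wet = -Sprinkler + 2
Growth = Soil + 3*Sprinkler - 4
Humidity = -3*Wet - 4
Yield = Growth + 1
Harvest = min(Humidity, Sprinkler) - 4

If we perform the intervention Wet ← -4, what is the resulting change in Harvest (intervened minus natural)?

The intervention breaks the incoming arrows to Wet: Wet = -Sprinkler + 2 no longer applies, and Wet = -4.
Humidity = -3*Wet - 4  [with Wet=-4]  = 8
Harvest = min(Humidity, Sprinkler) - 4  [with Humidity=8, Sprinkler=2]  = -2
Without intervention: Wet = -Sprinkler + 2  [with Sprinkler=2]  = 0; Humidity = -3*Wet - 4  [with Wet=0]  = -4; Harvest = min(Humidity, Sprinkler) - 4  [with Humidity=-4, Sprinkler=2]  = -8.
Change = -2 − (-8) = 6.

6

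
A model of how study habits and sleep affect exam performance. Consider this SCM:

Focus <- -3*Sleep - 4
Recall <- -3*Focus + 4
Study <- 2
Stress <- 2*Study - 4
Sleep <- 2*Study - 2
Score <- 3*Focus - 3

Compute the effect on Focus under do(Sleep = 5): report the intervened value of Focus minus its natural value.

Under do(Sleep=5), the mechanism Sleep <- 2*Study - 2 is discarded; Sleep is fixed at 5.
Focus = -3*Sleep - 4  [with Sleep=5]  = -19
Without intervention: Sleep = 2*Study - 2  [with Study=2]  = 2; Focus = -3*Sleep - 4  [with Sleep=2]  = -10.
Change = -19 − (-10) = -9.

-9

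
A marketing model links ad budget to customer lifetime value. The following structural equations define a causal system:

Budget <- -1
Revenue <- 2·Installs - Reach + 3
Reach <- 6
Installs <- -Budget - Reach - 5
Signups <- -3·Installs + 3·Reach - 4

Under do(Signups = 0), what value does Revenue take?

-23

Intervening sets Signups = 0 and removes its equation (Signups <- -3·Installs + 3·Reach - 4).
No directed path runs from Signups to Revenue, so Revenue keeps its natural value.
Installs = -Budget - Reach - 5  [with Budget=-1, Reach=6]  = -10
Revenue = 2·Installs - Reach + 3  [with Installs=-10, Reach=6]  = -23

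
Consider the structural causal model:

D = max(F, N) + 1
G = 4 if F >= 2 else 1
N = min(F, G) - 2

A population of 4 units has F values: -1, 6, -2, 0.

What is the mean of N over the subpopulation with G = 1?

Observing G=1 restricts to units where G's equation naturally yields 1: F ∈ {-1, -2, 0}. In that subpopulation N = -3, -4, -2, mean -3.

-3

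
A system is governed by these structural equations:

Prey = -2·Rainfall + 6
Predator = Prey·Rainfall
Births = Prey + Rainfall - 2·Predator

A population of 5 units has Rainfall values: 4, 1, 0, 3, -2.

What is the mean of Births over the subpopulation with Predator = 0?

4.5

Conditioning on Predator=0 selects the 2 unit(s) with Rainfall ∈ {0, 3}. Their Births values: 6, 3. Mean = 4.5.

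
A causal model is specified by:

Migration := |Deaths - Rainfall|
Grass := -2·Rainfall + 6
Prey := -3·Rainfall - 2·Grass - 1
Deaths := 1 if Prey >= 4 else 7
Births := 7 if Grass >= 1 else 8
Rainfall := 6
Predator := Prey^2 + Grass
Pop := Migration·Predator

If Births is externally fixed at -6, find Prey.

do(Births=-6) replaces the equation Births := 7 if Grass >= 1 else 8 with the constant Births = -6.
Prey is not downstream of the intervention, so its value is determined by the original equations.
Grass = -2·Rainfall + 6  [with Rainfall=6]  = -6
Prey = -3·Rainfall - 2·Grass - 1  [with Rainfall=6, Grass=-6]  = -7

-7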